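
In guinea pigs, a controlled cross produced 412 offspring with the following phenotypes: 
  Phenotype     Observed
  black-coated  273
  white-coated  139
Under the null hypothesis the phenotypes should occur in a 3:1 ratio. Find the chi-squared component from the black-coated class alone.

Under the 3:1 hypothesis (Σ ratio = 4, N = 412):
  black-coated: 412 × 3/4 = 309
  white-coated: 412 × 1/4 = 103
Contribution of black-coated: (273 − 309)² / 309 = 4.1942

4.194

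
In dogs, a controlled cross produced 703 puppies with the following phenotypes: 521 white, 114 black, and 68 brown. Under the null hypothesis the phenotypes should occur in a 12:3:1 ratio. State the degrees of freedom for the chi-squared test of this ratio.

A goodness-of-fit test with 3 phenotype classes has df = 3 − 1 = 2.

2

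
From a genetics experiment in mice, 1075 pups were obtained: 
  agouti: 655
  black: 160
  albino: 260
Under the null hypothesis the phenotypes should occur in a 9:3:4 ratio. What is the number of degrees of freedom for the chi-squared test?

A goodness-of-fit test with 3 phenotype classes has df = 3 − 1 = 2.

2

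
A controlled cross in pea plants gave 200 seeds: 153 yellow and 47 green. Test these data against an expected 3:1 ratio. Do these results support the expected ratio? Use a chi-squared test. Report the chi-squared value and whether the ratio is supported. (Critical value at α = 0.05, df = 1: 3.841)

0.240; consistent

The 3:1 ratio has 4 parts, so with N = 200 the expected counts are:
  yellow: 200 × 3/4 = 150
  green: 200 × 1/4 = 50
χ² = Σ (O − E)² / E
  yellow: (153 − 150)² / 150 = 0.0600
  green: (47 − 50)² / 50 = 0.1800
χ² = 0.0600 + 0.1800 = 0.240
Degrees of freedom = 2 − 1 = 1; critical value at α = 0.05 is 3.841.
Since 0.240 < 3.841, we fail to reject the null hypothesis — the data are consistent with the 3:1 ratio.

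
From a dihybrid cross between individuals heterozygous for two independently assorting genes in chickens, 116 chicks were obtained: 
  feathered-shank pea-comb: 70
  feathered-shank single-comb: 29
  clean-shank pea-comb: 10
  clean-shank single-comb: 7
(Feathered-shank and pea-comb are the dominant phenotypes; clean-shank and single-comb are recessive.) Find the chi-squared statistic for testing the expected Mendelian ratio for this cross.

9.119

A dihybrid F₂ with independent assortment and complete dominance at both loci gives a 9:3:3:1 phenotypic ratio.
Expected counts for N = 116 under a 9:3:3:1 ratio (total parts = 16):
  feathered-shank pea-comb: 116 × 9/16 = 65.25
  feathered-shank single-comb: 116 × 3/16 = 21.75
  clean-shank pea-comb: 116 × 3/16 = 21.75
  clean-shank single-comb: 116 × 1/16 = 7.25
χ² = Σ (O − E)² / E
  feathered-shank pea-comb: (70 − 65.25)² / 65.25 = 0.3458
  feathered-shank single-comb: (29 − 21.75)² / 21.75 = 2.4167
  clean-shank pea-comb: (10 − 21.75)² / 21.75 = 6.3477
  clean-shank single-comb: (7 − 7.25)² / 7.25 = 0.0086
χ² = 0.3458 + 2.4167 + 6.3477 + 0.0086 = 9.1188 ≈ 9.119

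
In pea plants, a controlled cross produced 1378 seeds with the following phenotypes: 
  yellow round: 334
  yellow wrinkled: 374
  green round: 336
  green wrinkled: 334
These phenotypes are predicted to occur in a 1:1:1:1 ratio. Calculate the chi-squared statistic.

Expected counts for N = 1378 under a 1:1:1:1 ratio (total parts = 4):
  yellow round: 1378 × 1/4 = 344.5
  yellow wrinkled: 1378 × 1/4 = 344.5
  green round: 1378 × 1/4 = 344.5
  green wrinkled: 1378 × 1/4 = 344.5
χ² = Σ (O − E)² / E
  yellow round: (334 − 344.5)² / 344.5 = 0.3200
  yellow wrinkled: (374 − 344.5)² / 344.5 = 2.5261
  green round: (336 − 344.5)² / 344.5 = 0.2097
  green wrinkled: (334 − 344.5)² / 344.5 = 0.3200
χ² = 0.3200 + 2.5261 + 0.2097 + 0.3200 = 3.3758 ≈ 3.376

3.376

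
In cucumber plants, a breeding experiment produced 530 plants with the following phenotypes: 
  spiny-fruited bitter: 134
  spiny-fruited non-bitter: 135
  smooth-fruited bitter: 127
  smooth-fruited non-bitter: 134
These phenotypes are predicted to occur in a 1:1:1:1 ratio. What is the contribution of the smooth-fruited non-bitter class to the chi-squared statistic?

0.017

Under the 1:1:1:1 hypothesis (Σ ratio = 4, N = 530):
  spiny-fruited bitter: 530 × 1/4 = 132.5
  spiny-fruited non-bitter: 530 × 1/4 = 132.5
  smooth-fruited bitter: 530 × 1/4 = 132.5
  smooth-fruited non-bitter: 530 × 1/4 = 132.5
Contribution of smooth-fruited non-bitter: (134 − 132.5)² / 132.5 = 0.0170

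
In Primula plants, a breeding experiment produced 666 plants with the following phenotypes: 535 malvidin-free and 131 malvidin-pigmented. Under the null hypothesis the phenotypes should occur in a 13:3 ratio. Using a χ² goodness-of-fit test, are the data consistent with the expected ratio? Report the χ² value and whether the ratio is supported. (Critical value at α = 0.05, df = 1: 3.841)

Total ratio parts = 16. Expected numbers out of 666:
  malvidin-free: 666 × 13/16 = 541.125
  malvidin-pigmented: 666 × 3/16 = 124.875
χ² = Σ (O − E)² / E
  malvidin-free: (535 − 541.125)² / 541.125 = 0.0693
  malvidin-pigmented: (131 − 124.875)² / 124.875 = 0.3004
χ² = 0.0693 + 0.3004 = 0.3697 ≈ 0.370
Degrees of freedom = 2 − 1 = 1; critical value at α = 0.05 is 3.841.
Since 0.370 < 3.841, we fail to reject the null hypothesis — the data are consistent with the 13:3 ratio.

0.370; consistent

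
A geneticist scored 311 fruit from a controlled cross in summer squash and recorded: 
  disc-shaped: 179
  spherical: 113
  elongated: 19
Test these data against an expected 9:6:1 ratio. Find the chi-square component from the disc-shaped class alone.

Total ratio parts = 16. Expected numbers out of 311:
  disc-shaped: 311 × 9/16 = 174.9375
  spherical: 311 × 6/16 = 116.625
  elongated: 311 × 1/16 = 19.4375
Contribution of disc-shaped: (179 − 174.9375)² / 174.9375 = 0.0943

0.094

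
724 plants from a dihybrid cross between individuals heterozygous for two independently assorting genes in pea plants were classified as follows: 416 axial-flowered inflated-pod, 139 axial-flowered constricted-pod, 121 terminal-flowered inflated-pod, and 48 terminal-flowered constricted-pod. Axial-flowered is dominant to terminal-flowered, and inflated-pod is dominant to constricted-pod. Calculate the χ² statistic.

A dihybrid F₂ with independent assortment and complete dominance at both loci gives a 9:3:3:1 phenotypic ratio.
Expected counts for N = 724 under a 9:3:3:1 ratio (total parts = 16):
  axial-flowered inflated-pod: 724 × 9/16 = 407.25
  axial-flowered constricted-pod: 724 × 3/16 = 135.75
  terminal-flowered inflated-pod: 724 × 3/16 = 135.75
  terminal-flowered constricted-pod: 724 × 1/16 = 45.25
χ² = Σ (O − E)² / E
  axial-flowered inflated-pod: (416 − 407.25)² / 407.25 = 0.1880
  axial-flowered constricted-pod: (139 − 135.75)² / 135.75 = 0.0778
  terminal-flowered inflated-pod: (121 − 135.75)² / 135.75 = 1.6027
  terminal-flowered constricted-pod: (48 − 45.25)² / 45.25 = 0.1671
χ² = 0.1880 + 0.0778 + 1.6027 + 0.1671 = 2.0356 ≈ 2.036

2.036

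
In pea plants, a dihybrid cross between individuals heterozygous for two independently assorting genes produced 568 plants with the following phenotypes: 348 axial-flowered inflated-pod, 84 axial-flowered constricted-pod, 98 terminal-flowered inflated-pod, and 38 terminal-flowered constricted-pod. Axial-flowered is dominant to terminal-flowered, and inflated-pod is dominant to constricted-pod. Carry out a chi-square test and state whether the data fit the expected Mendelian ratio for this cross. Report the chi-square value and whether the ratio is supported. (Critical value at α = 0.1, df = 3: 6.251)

8.150; not consistent

A dihybrid F₂ with independent assortment and complete dominance at both loci gives a 9:3:3:1 phenotypic ratio.
Total ratio parts = 16. Expected numbers out of 568:
  axial-flowered inflated-pod: 568 × 9/16 = 319.5
  axial-flowered constricted-pod: 568 × 3/16 = 106.5
  terminal-flowered inflated-pod: 568 × 3/16 = 106.5
  terminal-flowered constricted-pod: 568 × 1/16 = 35.5
χ² = Σ (O − E)² / E
  axial-flowered inflated-pod: (348 − 319.5)² / 319.5 = 2.5423
  axial-flowered constricted-pod: (84 − 106.5)² / 106.5 = 4.7535
  terminal-flowered inflated-pod: (98 − 106.5)² / 106.5 = 0.6784
  terminal-flowered constricted-pod: (38 − 35.5)² / 35.5 = 0.1761
χ² = 2.5423 + 4.7535 + 0.6784 + 0.1761 = 8.1503 ≈ 8.150
Degrees of freedom = 4 − 1 = 3; critical value at α = 0.1 is 6.251.
Since 8.150 > 6.251, we reject the null hypothesis — the data do not fit the 9:3:3:1 ratio.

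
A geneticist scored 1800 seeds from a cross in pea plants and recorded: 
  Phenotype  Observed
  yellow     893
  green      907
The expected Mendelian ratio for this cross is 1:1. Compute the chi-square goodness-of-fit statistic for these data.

0.109

Expected counts for N = 1800 under a 1:1 ratio (total parts = 2):
  yellow: 1800 × 1/2 = 900
  green: 1800 × 1/2 = 900
χ² = Σ (O − E)² / E
  yellow: (893 − 900)² / 900 = 0.0544
  green: (907 − 900)² / 900 = 0.0544
χ² = 0.0544 + 0.0544 = 0.1088 ≈ 0.109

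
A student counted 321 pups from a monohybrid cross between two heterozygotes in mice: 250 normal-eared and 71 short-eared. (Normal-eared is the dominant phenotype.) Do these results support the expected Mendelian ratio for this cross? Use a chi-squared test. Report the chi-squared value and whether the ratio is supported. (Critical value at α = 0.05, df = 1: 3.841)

For a monohybrid cross between heterozygotes with complete dominance, the expected phenotypic ratio is 3:1.
Total ratio parts = 4. Expected numbers out of 321:
  normal-eared: 321 × 3/4 = 240.75
  short-eared: 321 × 1/4 = 80.25
χ² = Σ (O − E)² / E
  normal-eared: (250 − 240.75)² / 240.75 = 0.3554
  short-eared: (71 − 80.25)² / 80.25 = 1.0662
χ² = 0.3554 + 1.0662 = 1.4216 ≈ 1.422
Degrees of freedom = 2 − 1 = 1; critical value at α = 0.05 is 3.841.
Since 1.422 < 3.841, we fail to reject the null hypothesis — the data are consistent with the 3:1 ratio.

1.422; consistent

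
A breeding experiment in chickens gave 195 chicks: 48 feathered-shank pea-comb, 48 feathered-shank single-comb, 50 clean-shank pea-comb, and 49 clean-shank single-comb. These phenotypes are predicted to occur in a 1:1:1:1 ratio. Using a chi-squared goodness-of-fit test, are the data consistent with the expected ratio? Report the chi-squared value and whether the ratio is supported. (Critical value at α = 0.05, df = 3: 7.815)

0.056; consistent

The 1:1:1:1 ratio has 4 parts, so with N = 195 the expected counts are:
  feathered-shank pea-comb: 195 × 1/4 = 48.75
  feathered-shank single-comb: 195 × 1/4 = 48.75
  clean-shank pea-comb: 195 × 1/4 = 48.75
  clean-shank single-comb: 195 × 1/4 = 48.75
χ² = Σ (O − E)² / E
  feathered-shank pea-comb: (48 − 48.75)² / 48.75 = 0.0115
  feathered-shank single-comb: (48 − 48.75)² / 48.75 = 0.0115
  clean-shank pea-comb: (50 − 48.75)² / 48.75 = 0.0321
  clean-shank single-comb: (49 − 48.75)² / 48.75 = 0.0013
χ² = 0.0115 + 0.0115 + 0.0321 + 0.0013 = 0.0564 ≈ 0.056
Degrees of freedom = 4 − 1 = 3; critical value at α = 0.05 is 7.815.
Since 0.056 < 7.815, we fail to reject the null hypothesis — the data are consistent with the 1:1:1:1 ratio.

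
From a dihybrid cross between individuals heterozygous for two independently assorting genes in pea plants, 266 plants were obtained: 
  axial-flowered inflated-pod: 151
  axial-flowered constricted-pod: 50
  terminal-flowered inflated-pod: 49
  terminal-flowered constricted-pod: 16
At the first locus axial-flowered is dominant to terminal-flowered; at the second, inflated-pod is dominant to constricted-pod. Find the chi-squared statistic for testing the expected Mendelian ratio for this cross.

A dihybrid F₂ with independent assortment and complete dominance at both loci gives a 9:3:3:1 phenotypic ratio.
Under the 9:3:3:1 hypothesis (Σ ratio = 16, N = 266):
  axial-flowered inflated-pod: 266 × 9/16 = 149.625
  axial-flowered constricted-pod: 266 × 3/16 = 49.875
  terminal-flowered inflated-pod: 266 × 3/16 = 49.875
  terminal-flowered constricted-pod: 266 × 1/16 = 16.625
χ² = Σ (O − E)² / E
  axial-flowered inflated-pod: (151 − 149.625)² / 149.625 = 0.0126
  axial-flowered constricted-pod: (50 − 49.875)² / 49.875 = 0.0003
  terminal-flowered inflated-pod: (49 − 49.875)² / 49.875 = 0.0154
  terminal-flowered constricted-pod: (16 − 16.625)² / 16.625 = 0.0235
χ² = 0.0126 + 0.0003 + 0.0154 + 0.0235 = 0.0518 ≈ 0.052

0.052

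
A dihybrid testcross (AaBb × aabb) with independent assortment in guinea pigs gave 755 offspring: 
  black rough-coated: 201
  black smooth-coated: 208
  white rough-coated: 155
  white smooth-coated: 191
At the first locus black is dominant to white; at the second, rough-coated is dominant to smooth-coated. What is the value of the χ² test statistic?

A dihybrid testcross with independent assortment gives a 1:1:1:1 ratio.
Total ratio parts = 4. Expected numbers out of 755:
  black rough-coated: 755 × 1/4 = 188.75
  black smooth-coated: 755 × 1/4 = 188.75
  white rough-coated: 755 × 1/4 = 188.75
  white smooth-coated: 755 × 1/4 = 188.75
χ² = Σ (O − E)² / E
  black rough-coated: (201 − 188.75)² / 188.75 = 0.7950
  black smooth-coated: (208 − 188.75)² / 188.75 = 1.9632
  white rough-coated: (155 − 188.75)² / 188.75 = 6.0348
  white smooth-coated: (191 − 188.75)² / 188.75 = 0.0268
χ² = 0.7950 + 1.9632 + 6.0348 + 0.0268 = 8.8198 ≈ 8.820

8.820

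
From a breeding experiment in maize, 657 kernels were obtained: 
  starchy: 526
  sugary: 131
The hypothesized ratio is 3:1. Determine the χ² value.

The 3:1 ratio has 4 parts, so with N = 657 the expected counts are:
  starchy: 657 × 3/4 = 492.75
  sugary: 657 × 1/4 = 164.25
χ² = Σ (O − E)² / E
  starchy: (526 − 492.75)² / 492.75 = 2.2437
  sugary: (131 − 164.25)² / 164.25 = 6.7310
χ² = 2.2437 + 6.7310 = 8.9747 ≈ 8.975

8.975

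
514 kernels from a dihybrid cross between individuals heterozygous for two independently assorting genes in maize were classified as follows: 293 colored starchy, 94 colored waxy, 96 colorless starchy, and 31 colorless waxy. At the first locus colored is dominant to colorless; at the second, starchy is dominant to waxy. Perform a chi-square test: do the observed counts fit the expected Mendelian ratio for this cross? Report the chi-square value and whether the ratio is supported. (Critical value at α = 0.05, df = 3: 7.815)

A dihybrid F₂ with independent assortment and complete dominance at both loci gives a 9:3:3:1 phenotypic ratio.
Under the 9:3:3:1 hypothesis (Σ ratio = 16, N = 514):
  colored starchy: 514 × 9/16 = 289.125
  colored waxy: 514 × 3/16 = 96.375
  colorless starchy: 514 × 3/16 = 96.375
  colorless waxy: 514 × 1/16 = 32.125
χ² = Σ (O − E)² / E
  colored starchy: (293 − 289.125)² / 289.125 = 0.0519
  colored waxy: (94 − 96.375)² / 96.375 = 0.0585
  colorless starchy: (96 − 96.375)² / 96.375 = 0.0015
  colorless waxy: (31 − 32.125)² / 32.125 = 0.0394
χ² = 0.0519 + 0.0585 + 0.0015 + 0.0394 = 0.1513 ≈ 0.151
Degrees of freedom = 4 − 1 = 3; critical value at α = 0.05 is 7.815.
Since 0.151 < 7.815, we fail to reject the null hypothesis — the data are consistent with the 9:3:3:1 ratio.

0.151; consistent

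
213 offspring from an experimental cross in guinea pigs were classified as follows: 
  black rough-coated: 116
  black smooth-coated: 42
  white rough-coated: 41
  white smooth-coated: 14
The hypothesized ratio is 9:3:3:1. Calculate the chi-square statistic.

Under the 9:3:3:1 hypothesis (Σ ratio = 16, N = 213):
  black rough-coated: 213 × 9/16 = 119.8125
  black smooth-coated: 213 × 3/16 = 39.9375
  white rough-coated: 213 × 3/16 = 39.9375
  white smooth-coated: 213 × 1/16 = 13.3125
χ² = Σ (O − E)² / E
  black rough-coated: (116 − 119.8125)² / 119.8125 = 0.1213
  black smooth-coated: (42 − 39.9375)² / 39.9375 = 0.1065
  white rough-coated: (41 − 39.9375)² / 39.9375 = 0.0283
  white smooth-coated: (14 − 13.3125)² / 13.3125 = 0.0355
χ² = 0.1213 + 0.1065 + 0.0283 + 0.0355 = 0.2916 ≈ 0.292

0.292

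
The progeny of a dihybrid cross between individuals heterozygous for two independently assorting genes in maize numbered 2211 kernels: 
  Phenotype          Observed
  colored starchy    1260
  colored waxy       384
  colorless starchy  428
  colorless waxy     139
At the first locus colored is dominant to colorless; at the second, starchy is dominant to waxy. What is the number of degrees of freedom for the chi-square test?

A dihybrid F₂ with independent assortment and complete dominance at both loci gives a 9:3:3:1 phenotypic ratio.
A goodness-of-fit test with 4 phenotype classes has df = 4 − 1 = 3.

3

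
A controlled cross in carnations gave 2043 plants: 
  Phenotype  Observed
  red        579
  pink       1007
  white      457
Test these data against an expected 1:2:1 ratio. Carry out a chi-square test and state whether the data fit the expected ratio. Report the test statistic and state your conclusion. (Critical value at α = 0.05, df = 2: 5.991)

Under the 1:2:1 hypothesis (Σ ratio = 4, N = 2043):
  red: 2043 × 1/4 = 510.75
  pink: 2043 × 2/4 = 1021.5
  white: 2043 × 1/4 = 510.75
χ² = Σ (O − E)² / E
  red: (579 − 510.75)² / 510.75 = 9.1200
  pink: (1007 − 1021.5)² / 1021.5 = 0.2058
  white: (457 − 510.75)² / 510.75 = 5.6565
χ² = 9.1200 + 0.2058 + 5.6565 = 14.9823 ≈ 14.982
Degrees of freedom = 3 − 1 = 2; critical value at α = 0.05 is 5.991.
Since 14.982 > 5.991, we reject the null hypothesis — the data do not fit the 1:2:1 ratio.

14.982; not consistent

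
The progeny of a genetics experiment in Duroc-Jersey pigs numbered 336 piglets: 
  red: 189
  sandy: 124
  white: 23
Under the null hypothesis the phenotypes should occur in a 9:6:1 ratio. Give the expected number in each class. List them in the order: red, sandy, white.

189, 126, 21

The 9:6:1 ratio has 16 parts, so with N = 336 the expected counts are:
  red: 336 × 9/16 = 189
  sandy: 336 × 6/16 = 126
  white: 336 × 1/16 = 21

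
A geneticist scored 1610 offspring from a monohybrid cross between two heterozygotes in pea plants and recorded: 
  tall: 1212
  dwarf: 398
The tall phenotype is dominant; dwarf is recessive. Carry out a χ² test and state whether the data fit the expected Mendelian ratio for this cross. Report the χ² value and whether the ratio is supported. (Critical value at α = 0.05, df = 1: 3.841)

For a monohybrid cross between heterozygotes with complete dominance, the expected phenotypic ratio is 3:1.
The 3:1 ratio has 4 parts, so with N = 1610 the expected counts are:
  tall: 1610 × 3/4 = 1207.5
  dwarf: 1610 × 1/4 = 402.5
χ² = Σ (O − E)² / E
  tall: (1212 − 1207.5)² / 1207.5 = 0.0168
  dwarf: (398 − 402.5)² / 402.5 = 0.0503
χ² = 0.0168 + 0.0503 = 0.0671 ≈ 0.067
Degrees of freedom = 2 − 1 = 1; critical value at α = 0.05 is 3.841.
Since 0.067 < 3.841, we fail to reject the null hypothesis — the data are consistent with the 3:1 ratio.

0.067; consistent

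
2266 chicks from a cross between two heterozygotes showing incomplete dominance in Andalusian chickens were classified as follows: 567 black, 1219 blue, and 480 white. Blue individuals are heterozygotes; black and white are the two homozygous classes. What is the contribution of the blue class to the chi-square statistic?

6.528

With incomplete dominance, a heterozygote × heterozygote cross gives a 1:2:1 phenotypic ratio.
Under the 1:2:1 hypothesis (Σ ratio = 4, N = 2266):
  black: 2266 × 1/4 = 566.5
  blue: 2266 × 2/4 = 1133
  white: 2266 × 1/4 = 566.5
Contribution of blue: (1219 − 1133)² / 1133 = 6.5278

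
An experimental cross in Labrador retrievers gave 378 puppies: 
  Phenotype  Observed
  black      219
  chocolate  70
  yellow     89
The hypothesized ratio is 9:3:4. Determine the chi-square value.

Under the 9:3:4 hypothesis (Σ ratio = 16, N = 378):
  black: 378 × 9/16 = 212.625
  chocolate: 378 × 3/16 = 70.875
  yellow: 378 × 4/16 = 94.5
χ² = Σ (O − E)² / E
  black: (219 − 212.625)² / 212.625 = 0.1911
  chocolate: (70 − 70.875)² / 70.875 = 0.0108
  yellow: (89 − 94.5)² / 94.5 = 0.3201
χ² = 0.1911 + 0.0108 + 0.3201 = 0.522

0.522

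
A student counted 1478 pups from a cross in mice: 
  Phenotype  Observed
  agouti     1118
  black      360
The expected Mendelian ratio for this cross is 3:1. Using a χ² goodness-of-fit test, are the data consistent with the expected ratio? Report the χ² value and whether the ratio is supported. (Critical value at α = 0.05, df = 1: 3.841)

The 3:1 ratio has 4 parts, so with N = 1478 the expected counts are:
  agouti: 1478 × 3/4 = 1108.5
  black: 1478 × 1/4 = 369.5
χ² = Σ (O − E)² / E
  agouti: (1118 − 1108.5)² / 1108.5 = 0.0814
  black: (360 − 369.5)² / 369.5 = 0.2442
χ² = 0.0814 + 0.2442 = 0.3256 ≈ 0.326
Degrees of freedom = 2 − 1 = 1; critical value at α = 0.05 is 3.841.
Since 0.326 < 3.841, we fail to reject the null hypothesis — the data are consistent with the 3:1 ratio.

0.326; consistent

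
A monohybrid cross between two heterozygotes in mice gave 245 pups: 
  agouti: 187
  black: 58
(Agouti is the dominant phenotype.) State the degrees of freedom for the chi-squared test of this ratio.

For a monohybrid cross between heterozygotes with complete dominance, the expected phenotypic ratio is 3:1.
A goodness-of-fit test with 2 phenotype classes has df = 2 − 1 = 1.

1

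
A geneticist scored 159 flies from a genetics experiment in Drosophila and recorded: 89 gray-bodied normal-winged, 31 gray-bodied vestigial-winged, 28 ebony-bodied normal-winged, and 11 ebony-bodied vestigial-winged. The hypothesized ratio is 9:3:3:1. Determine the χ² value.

The 9:3:3:1 ratio has 16 parts, so with N = 159 the expected counts are:
  gray-bodied normal-winged: 159 × 9/16 = 89.4375
  gray-bodied vestigial-winged: 159 × 3/16 = 29.8125
  ebony-bodied normal-winged: 159 × 3/16 = 29.8125
  ebony-bodied vestigial-winged: 159 × 1/16 = 9.9375
χ² = Σ (O − E)² / E
  gray-bodied normal-winged: (89 − 89.4375)² / 89.4375 = 0.0021
  gray-bodied vestigial-winged: (31 − 29.8125)² / 29.8125 = 0.0473
  ebony-bodied normal-winged: (28 − 29.8125)² / 29.8125 = 0.1102
  ebony-bodied vestigial-winged: (11 − 9.9375)² / 9.9375 = 0.1136
χ² = 0.0021 + 0.0473 + 0.1102 + 0.1136 = 0.2732 ≈ 0.273

0.273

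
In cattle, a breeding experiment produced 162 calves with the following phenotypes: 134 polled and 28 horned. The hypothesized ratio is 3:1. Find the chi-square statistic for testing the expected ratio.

5.144

Under the 3:1 hypothesis (Σ ratio = 4, N = 162):
  polled: 162 × 3/4 = 121.5
  horned: 162 × 1/4 = 40.5
χ² = Σ (O − E)² / E
  polled: (134 − 121.5)² / 121.5 = 1.2860
  horned: (28 − 40.5)² / 40.5 = 3.8580
χ² = 1.2860 + 3.8580 = 5.144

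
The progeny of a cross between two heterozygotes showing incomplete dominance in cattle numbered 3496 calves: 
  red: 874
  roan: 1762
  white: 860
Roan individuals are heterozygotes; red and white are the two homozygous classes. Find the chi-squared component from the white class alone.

With incomplete dominance, a heterozygote × heterozygote cross gives a 1:2:1 phenotypic ratio.
The 1:2:1 ratio has 4 parts, so with N = 3496 the expected counts are:
  red: 3496 × 1/4 = 874
  roan: 3496 × 2/4 = 1748
  white: 3496 × 1/4 = 874
Contribution of white: (860 − 874)² / 874 = 0.2243

0.224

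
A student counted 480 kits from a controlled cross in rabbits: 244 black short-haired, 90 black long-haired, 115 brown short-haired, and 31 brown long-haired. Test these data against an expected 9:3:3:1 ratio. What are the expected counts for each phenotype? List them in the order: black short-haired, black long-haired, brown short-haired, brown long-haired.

270, 90, 90, 30

The 9:3:3:1 ratio has 16 parts, so with N = 480 the expected counts are:
  black short-haired: 480 × 9/16 = 270
  black long-haired: 480 × 3/16 = 90
  brown short-haired: 480 × 3/16 = 90
  brown long-haired: 480 × 1/16 = 30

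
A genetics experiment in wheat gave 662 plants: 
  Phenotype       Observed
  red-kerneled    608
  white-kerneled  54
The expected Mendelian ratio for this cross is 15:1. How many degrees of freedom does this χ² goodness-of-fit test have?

A goodness-of-fit test with 2 phenotype classes has df = 2 − 1 = 1.

1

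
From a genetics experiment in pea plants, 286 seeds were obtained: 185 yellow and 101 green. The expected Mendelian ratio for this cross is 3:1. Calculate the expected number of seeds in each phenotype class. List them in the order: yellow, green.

214.5, 71.5

Expected counts for N = 286 under a 3:1 ratio (total parts = 4):
  yellow: 286 × 3/4 = 214.5
  green: 286 × 1/4 = 71.5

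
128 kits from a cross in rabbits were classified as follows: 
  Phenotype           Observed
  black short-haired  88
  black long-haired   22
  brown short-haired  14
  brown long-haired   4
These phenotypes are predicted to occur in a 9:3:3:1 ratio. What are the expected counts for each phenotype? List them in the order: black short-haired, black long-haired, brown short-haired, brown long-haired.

72, 24, 24, 8

Expected counts for N = 128 under a 9:3:3:1 ratio (total parts = 16):
  black short-haired: 128 × 9/16 = 72
  black long-haired: 128 × 3/16 = 24
  brown short-haired: 128 × 3/16 = 24
  brown long-haired: 128 × 1/16 = 8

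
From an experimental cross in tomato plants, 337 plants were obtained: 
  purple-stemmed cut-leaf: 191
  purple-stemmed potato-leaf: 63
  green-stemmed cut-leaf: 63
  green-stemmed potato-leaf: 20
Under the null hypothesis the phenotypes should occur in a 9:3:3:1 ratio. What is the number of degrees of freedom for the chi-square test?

3

A goodness-of-fit test with 4 phenotype classes has df = 4 − 1 = 3.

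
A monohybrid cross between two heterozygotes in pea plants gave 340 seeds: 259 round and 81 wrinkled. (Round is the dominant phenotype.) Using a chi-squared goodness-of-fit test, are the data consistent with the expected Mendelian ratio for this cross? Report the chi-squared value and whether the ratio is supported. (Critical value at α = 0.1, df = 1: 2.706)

For a monohybrid cross between heterozygotes with complete dominance, the expected phenotypic ratio is 3:1.
The 3:1 ratio has 4 parts, so with N = 340 the expected counts are:
  round: 340 × 3/4 = 255
  wrinkled: 340 × 1/4 = 85
χ² = Σ (O − E)² / E
  round: (259 − 255)² / 255 = 0.0627
  wrinkled: (81 − 85)² / 85 = 0.1882
χ² = 0.0627 + 0.1882 = 0.2509 ≈ 0.251
Degrees of freedom = 2 − 1 = 1; critical value at α = 0.1 is 2.706.
Since 0.251 < 2.706, we fail to reject the null hypothesis — the data are consistent with the 3:1 ratio.

0.251; consistent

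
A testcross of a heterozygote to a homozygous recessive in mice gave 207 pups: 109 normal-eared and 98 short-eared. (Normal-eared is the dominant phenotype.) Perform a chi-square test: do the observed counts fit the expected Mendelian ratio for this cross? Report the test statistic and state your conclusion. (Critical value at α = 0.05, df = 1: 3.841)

0.585; consistent

A testcross of a heterozygote (Aa × aa) gives a 1:1 phenotypic ratio.
The 1:1 ratio has 2 parts, so with N = 207 the expected counts are:
  normal-eared: 207 × 1/2 = 103.5
  short-eared: 207 × 1/2 = 103.5
χ² = Σ (O − E)² / E
  normal-eared: (109 − 103.5)² / 103.5 = 0.2923
  short-eared: (98 − 103.5)² / 103.5 = 0.2923
χ² = 0.2923 + 0.2923 = 0.5846 ≈ 0.585
Degrees of freedom = 2 − 1 = 1; critical value at α = 0.05 is 3.841.
Since 0.585 < 3.841, we fail to reject the null hypothesis — the data are consistent with the 1:1 ratio.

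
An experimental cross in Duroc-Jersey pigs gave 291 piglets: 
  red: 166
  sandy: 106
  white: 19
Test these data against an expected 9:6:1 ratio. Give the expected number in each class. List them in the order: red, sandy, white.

163.6875, 109.125, 18.1875

Under the 9:6:1 hypothesis (Σ ratio = 16, N = 291):
  red: 291 × 9/16 = 163.6875
  sandy: 291 × 6/16 = 109.125
  white: 291 × 1/16 = 18.1875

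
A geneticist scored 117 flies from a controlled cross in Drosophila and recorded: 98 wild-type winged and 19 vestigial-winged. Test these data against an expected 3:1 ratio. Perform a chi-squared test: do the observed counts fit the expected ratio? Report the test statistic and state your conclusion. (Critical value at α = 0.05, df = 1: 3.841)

Expected counts for N = 117 under a 3:1 ratio (total parts = 4):
  wild-type winged: 117 × 3/4 = 87.75
  vestigial-winged: 117 × 1/4 = 29.25
χ² = Σ (O − E)² / E
  wild-type winged: (98 − 87.75)² / 87.75 = 1.1973
  vestigial-winged: (19 − 29.25)² / 29.25 = 3.5919
χ² = 1.1973 + 3.5919 = 4.7892 ≈ 4.789
Degrees of freedom = 2 − 1 = 1; critical value at α = 0.05 is 3.841.
Since 4.789 > 3.841, we reject the null hypothesis — the data do not fit the 3:1 ratio.

4.789; not consistent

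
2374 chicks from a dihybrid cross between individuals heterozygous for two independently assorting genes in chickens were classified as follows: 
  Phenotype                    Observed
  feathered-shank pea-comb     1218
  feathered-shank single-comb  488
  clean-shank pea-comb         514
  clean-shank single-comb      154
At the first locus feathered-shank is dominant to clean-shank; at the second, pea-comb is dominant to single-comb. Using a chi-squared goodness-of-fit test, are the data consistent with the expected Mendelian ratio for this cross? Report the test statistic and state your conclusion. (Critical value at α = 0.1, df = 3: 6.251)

25.317; not consistent

A dihybrid F₂ with independent assortment and complete dominance at both loci gives a 9:3:3:1 phenotypic ratio.
Total ratio parts = 16. Expected numbers out of 2374:
  feathered-shank pea-comb: 2374 × 9/16 = 1335.375
  feathered-shank single-comb: 2374 × 3/16 = 445.125
  clean-shank pea-comb: 2374 × 3/16 = 445.125
  clean-shank single-comb: 2374 × 1/16 = 148.375
χ² = Σ (O − E)² / E
  feathered-shank pea-comb: (1218 − 1335.375)² / 1335.375 = 10.3169
  feathered-shank single-comb: (488 − 445.125)² / 445.125 = 4.1298
  clean-shank pea-comb: (514 − 445.125)² / 445.125 = 10.6572
  clean-shank single-comb: (154 − 148.375)² / 148.375 = 0.2132
χ² = 10.3169 + 4.1298 + 10.6572 + 0.2132 = 25.3171 ≈ 25.317
Degrees of freedom = 4 − 1 = 3; critical value at α = 0.1 is 6.251.
Since 25.317 > 6.251, we reject the null hypothesis — the data do not fit the 9:3:3:1 ratio.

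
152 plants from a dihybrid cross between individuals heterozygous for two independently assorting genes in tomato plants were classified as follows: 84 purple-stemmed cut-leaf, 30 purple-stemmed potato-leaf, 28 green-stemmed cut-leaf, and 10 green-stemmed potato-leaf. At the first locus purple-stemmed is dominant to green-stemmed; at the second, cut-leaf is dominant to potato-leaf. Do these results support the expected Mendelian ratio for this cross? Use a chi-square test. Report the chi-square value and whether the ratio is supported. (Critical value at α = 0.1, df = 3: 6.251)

A dihybrid F₂ with independent assortment and complete dominance at both loci gives a 9:3:3:1 phenotypic ratio.
Under the 9:3:3:1 hypothesis (Σ ratio = 16, N = 152):
  purple-stemmed cut-leaf: 152 × 9/16 = 85.5
  purple-stemmed potato-leaf: 152 × 3/16 = 28.5
  green-stemmed cut-leaf: 152 × 3/16 = 28.5
  green-stemmed potato-leaf: 152 × 1/16 = 9.5
χ² = Σ (O − E)² / E
  purple-stemmed cut-leaf: (84 − 85.5)² / 85.5 = 0.0263
  purple-stemmed potato-leaf: (30 − 28.5)² / 28.5 = 0.0789
  green-stemmed cut-leaf: (28 − 28.5)² / 28.5 = 0.0088
  green-stemmed potato-leaf: (10 − 9.5)² / 9.5 = 0.0263
χ² = 0.0263 + 0.0789 + 0.0088 + 0.0263 = 0.1403 ≈ 0.140
Degrees of freedom = 4 − 1 = 3; critical value at α = 0.1 is 6.251.
Since 0.140 < 6.251, we fail to reject the null hypothesis — the data are consistent with the 9:3:3:1 ratio.

0.140; consistent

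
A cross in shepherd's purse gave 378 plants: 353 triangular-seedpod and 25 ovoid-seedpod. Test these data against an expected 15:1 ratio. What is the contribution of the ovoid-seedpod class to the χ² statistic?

0.080

Total ratio parts = 16. Expected numbers out of 378:
  triangular-seedpod: 378 × 15/16 = 354.375
  ovoid-seedpod: 378 × 1/16 = 23.625
Contribution of ovoid-seedpod: (25 − 23.625)² / 23.625 = 0.0800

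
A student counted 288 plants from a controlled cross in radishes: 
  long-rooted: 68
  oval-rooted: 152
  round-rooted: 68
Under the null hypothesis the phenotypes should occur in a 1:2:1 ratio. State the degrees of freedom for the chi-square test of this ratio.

2

A goodness-of-fit test with 3 phenotype classes has df = 3 − 1 = 2.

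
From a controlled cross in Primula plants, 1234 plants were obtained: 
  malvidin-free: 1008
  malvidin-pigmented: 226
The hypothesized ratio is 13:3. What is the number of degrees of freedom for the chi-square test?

1

A goodness-of-fit test with 2 phenotype classes has df = 2 − 1 = 1.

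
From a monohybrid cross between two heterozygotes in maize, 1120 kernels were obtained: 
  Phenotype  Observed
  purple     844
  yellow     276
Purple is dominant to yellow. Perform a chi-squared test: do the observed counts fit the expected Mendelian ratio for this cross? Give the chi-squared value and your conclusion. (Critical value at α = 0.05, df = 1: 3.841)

For a monohybrid cross between heterozygotes with complete dominance, the expected phenotypic ratio is 3:1.
Expected counts for N = 1120 under a 3:1 ratio (total parts = 4):
  purple: 1120 × 3/4 = 840
  yellow: 1120 × 1/4 = 280
χ² = Σ (O − E)² / E
  purple: (844 − 840)² / 840 = 0.0190
  yellow: (276 − 280)² / 280 = 0.0571
χ² = 0.0190 + 0.0571 = 0.0761 ≈ 0.076
Degrees of freedom = 2 − 1 = 1; critical value at α = 0.05 is 3.841.
Since 0.076 < 3.841, we fail to reject the null hypothesis — the data are consistent with the 3:1 ratio.

0.076; consistent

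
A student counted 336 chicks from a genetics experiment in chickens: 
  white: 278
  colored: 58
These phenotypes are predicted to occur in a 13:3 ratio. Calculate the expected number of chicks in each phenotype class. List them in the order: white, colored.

273, 63

Under the 13:3 hypothesis (Σ ratio = 16, N = 336):
  white: 336 × 13/16 = 273
  colored: 336 × 3/16 = 63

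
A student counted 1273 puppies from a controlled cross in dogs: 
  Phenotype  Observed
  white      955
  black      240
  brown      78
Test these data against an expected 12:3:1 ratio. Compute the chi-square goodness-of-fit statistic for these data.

The 12:3:1 ratio has 16 parts, so with N = 1273 the expected counts are:
  white: 1273 × 12/16 = 954.75
  black: 1273 × 3/16 = 238.6875
  brown: 1273 × 1/16 = 79.5625
χ² = Σ (O − E)² / E
  white: (955 − 954.75)² / 954.75 = 0.0001
  black: (240 − 238.6875)² / 238.6875 = 0.0072
  brown: (78 − 79.5625)² / 79.5625 = 0.0307
χ² = 0.0001 + 0.0072 + 0.0307 = 0.038

0.038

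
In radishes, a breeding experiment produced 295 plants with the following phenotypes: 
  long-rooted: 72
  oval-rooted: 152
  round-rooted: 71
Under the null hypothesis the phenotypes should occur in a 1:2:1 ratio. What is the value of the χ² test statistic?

The 1:2:1 ratio has 4 parts, so with N = 295 the expected counts are:
  long-rooted: 295 × 1/4 = 73.75
  oval-rooted: 295 × 2/4 = 147.5
  round-rooted: 295 × 1/4 = 73.75
χ² = Σ (O − E)² / E
  long-rooted: (72 − 73.75)² / 73.75 = 0.0415
  oval-rooted: (152 − 147.5)² / 147.5 = 0.1373
  round-rooted: (71 − 73.75)² / 73.75 = 0.1025
χ² = 0.0415 + 0.1373 + 0.1025 = 0.2813 ≈ 0.281

0.281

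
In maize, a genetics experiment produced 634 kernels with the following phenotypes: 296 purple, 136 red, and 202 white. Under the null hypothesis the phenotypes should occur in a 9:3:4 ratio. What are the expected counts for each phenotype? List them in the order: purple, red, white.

356.625, 118.875, 158.5

The 9:3:4 ratio has 16 parts, so with N = 634 the expected counts are:
  purple: 634 × 9/16 = 356.625
  red: 634 × 3/16 = 118.875
  white: 634 × 4/16 = 158.5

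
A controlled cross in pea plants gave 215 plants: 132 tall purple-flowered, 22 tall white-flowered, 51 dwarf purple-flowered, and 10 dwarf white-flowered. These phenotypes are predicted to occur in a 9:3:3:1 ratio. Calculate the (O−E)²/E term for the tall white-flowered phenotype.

The 9:3:3:1 ratio has 16 parts, so with N = 215 the expected counts are:
  tall purple-flowered: 215 × 9/16 = 120.9375
  tall white-flowered: 215 × 3/16 = 40.3125
  dwarf purple-flowered: 215 × 3/16 = 40.3125
  dwarf white-flowered: 215 × 1/16 = 13.4375
Contribution of tall white-flowered: (22 − 40.3125)² / 40.3125 = 8.3187

8.319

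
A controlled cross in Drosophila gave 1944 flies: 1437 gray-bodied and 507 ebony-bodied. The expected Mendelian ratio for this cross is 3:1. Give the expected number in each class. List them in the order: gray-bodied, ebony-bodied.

Expected counts for N = 1944 under a 3:1 ratio (total parts = 4):
  gray-bodied: 1944 × 3/4 = 1458
  ebony-bodied: 1944 × 1/4 = 486

1458, 486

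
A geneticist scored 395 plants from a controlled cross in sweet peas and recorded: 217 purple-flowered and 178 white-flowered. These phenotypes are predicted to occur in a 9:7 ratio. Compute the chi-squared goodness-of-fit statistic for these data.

0.277

Expected counts for N = 395 under a 9:7 ratio (total parts = 16):
  purple-flowered: 395 × 9/16 = 222.1875
  white-flowered: 395 × 7/16 = 172.8125
χ² = Σ (O − E)² / E
  purple-flowered: (217 − 222.1875)² / 222.1875 = 0.1211
  white-flowered: (178 − 172.8125)² / 172.8125 = 0.1557
χ² = 0.1211 + 0.1557 = 0.2768 ≈ 0.277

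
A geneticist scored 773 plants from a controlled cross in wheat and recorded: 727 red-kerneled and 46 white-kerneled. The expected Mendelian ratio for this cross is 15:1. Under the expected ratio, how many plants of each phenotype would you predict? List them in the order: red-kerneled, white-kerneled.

724.6875, 48.3125

The 15:1 ratio has 16 parts, so with N = 773 the expected counts are:
  red-kerneled: 773 × 15/16 = 724.6875
  white-kerneled: 773 × 1/16 = 48.3125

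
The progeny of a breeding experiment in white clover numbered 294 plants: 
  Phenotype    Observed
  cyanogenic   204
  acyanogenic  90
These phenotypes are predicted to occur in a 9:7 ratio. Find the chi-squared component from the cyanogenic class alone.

Expected counts for N = 294 under a 9:7 ratio (total parts = 16):
  cyanogenic: 294 × 9/16 = 165.375
  acyanogenic: 294 × 7/16 = 128.625
Contribution of cyanogenic: (204 − 165.375)² / 165.375 = 9.0213

9.021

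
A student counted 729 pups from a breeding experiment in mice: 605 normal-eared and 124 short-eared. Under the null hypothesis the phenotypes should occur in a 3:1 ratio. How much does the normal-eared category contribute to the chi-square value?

Total ratio parts = 4. Expected numbers out of 729:
  normal-eared: 729 × 3/4 = 546.75
  short-eared: 729 × 1/4 = 182.25
Contribution of normal-eared: (605 − 546.75)² / 546.75 = 6.2059

6.206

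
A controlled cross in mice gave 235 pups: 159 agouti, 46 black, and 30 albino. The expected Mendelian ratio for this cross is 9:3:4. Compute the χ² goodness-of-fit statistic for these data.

19.593

Under the 9:3:4 hypothesis (Σ ratio = 16, N = 235):
  agouti: 235 × 9/16 = 132.1875
  black: 235 × 3/16 = 44.0625
  albino: 235 × 4/16 = 58.75
χ² = Σ (O − E)² / E
  agouti: (159 − 132.1875)² / 132.1875 = 5.4386
  black: (46 − 44.0625)² / 44.0625 = 0.0852
  albino: (30 − 58.75)² / 58.75 = 14.0691
χ² = 5.4386 + 0.0852 + 14.0691 = 19.5929 ≈ 19.593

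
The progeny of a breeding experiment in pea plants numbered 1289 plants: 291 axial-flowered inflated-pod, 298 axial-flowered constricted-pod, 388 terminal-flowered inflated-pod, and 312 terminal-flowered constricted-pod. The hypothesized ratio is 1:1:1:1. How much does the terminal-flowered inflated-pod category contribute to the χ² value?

Expected counts for N = 1289 under a 1:1:1:1 ratio (total parts = 4):
  axial-flowered inflated-pod: 1289 × 1/4 = 322.25
  axial-flowered constricted-pod: 1289 × 1/4 = 322.25
  terminal-flowered inflated-pod: 1289 × 1/4 = 322.25
  terminal-flowered constricted-pod: 1289 × 1/4 = 322.25
Contribution of terminal-flowered inflated-pod: (388 − 322.25)² / 322.25 = 13.4152

13.415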